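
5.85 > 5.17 True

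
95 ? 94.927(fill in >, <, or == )>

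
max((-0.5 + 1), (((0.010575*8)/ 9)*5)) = 0.5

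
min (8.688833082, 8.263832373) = 8.263832373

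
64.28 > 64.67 False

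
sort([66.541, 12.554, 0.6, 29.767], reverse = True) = [66.541, 29.767, 12.554, 0.6]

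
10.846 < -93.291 False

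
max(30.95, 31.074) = 31.074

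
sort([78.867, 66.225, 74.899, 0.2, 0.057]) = [0.057, 0.2, 66.225, 74.899, 78.867]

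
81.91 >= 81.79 True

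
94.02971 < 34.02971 False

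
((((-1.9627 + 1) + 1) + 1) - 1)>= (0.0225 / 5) True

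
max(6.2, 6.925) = 6.925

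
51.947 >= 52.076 False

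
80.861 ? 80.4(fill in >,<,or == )>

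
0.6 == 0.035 False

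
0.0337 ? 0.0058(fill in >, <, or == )>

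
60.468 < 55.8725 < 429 False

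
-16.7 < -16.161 True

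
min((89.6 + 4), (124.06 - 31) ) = 93.06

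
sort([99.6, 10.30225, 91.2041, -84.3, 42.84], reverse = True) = [99.6, 91.2041, 42.84, 10.30225, -84.3]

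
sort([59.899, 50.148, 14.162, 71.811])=[14.162, 50.148, 59.899, 71.811]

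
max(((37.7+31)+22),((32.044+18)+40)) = 90.7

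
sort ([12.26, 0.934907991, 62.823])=[0.934907991, 12.26, 62.823]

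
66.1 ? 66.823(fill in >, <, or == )<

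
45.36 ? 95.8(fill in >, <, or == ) <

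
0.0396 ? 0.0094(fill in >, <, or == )>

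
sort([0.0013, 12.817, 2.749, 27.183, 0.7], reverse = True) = [27.183, 12.817, 2.749, 0.7, 0.0013]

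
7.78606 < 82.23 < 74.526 False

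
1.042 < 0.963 False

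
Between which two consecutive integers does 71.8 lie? 71 and 72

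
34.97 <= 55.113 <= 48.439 False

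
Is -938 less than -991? No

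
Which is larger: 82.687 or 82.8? 82.8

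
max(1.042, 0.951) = 1.042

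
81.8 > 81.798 True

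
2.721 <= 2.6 False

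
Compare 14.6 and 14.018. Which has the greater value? 14.6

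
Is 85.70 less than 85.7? No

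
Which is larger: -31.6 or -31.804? -31.6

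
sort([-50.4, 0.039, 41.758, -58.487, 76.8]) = [-58.487, -50.4, 0.039, 41.758, 76.8]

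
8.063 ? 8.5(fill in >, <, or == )<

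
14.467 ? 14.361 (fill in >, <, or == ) >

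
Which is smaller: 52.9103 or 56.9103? 52.9103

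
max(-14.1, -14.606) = -14.1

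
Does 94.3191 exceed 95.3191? No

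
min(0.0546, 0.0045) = 0.0045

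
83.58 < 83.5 False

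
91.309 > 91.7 False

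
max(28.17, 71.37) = 71.37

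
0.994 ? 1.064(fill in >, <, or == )<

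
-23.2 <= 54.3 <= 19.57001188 False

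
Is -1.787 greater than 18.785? No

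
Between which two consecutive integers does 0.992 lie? 0 and 1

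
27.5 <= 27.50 True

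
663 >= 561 True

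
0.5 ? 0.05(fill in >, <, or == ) >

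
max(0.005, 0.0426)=0.0426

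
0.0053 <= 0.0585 True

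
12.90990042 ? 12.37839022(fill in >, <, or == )>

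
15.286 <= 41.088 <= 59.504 True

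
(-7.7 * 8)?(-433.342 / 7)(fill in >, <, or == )>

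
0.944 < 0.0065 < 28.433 False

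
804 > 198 True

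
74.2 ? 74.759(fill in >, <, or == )<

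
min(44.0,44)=44.0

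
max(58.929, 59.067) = 59.067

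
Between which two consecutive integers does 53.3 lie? 53 and 54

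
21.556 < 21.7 True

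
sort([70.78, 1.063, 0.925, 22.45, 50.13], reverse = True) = [70.78, 50.13, 22.45, 1.063, 0.925]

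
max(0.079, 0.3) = 0.3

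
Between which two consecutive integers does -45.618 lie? -46 and -45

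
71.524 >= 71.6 False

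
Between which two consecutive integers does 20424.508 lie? 20424 and 20425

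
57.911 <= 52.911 False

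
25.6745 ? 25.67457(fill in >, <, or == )<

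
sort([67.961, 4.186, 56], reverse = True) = [67.961, 56, 4.186]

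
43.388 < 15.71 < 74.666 False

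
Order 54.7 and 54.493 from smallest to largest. 54.493, 54.7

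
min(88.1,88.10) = 88.1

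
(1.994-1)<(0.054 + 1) True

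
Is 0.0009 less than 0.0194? Yes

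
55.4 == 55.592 False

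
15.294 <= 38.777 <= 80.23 True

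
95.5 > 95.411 True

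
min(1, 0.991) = 0.991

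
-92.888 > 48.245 False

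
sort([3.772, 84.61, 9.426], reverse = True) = [84.61, 9.426, 3.772]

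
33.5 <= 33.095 False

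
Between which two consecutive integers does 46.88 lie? 46 and 47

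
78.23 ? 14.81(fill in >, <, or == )>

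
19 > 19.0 False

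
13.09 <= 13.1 True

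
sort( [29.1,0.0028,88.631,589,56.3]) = [0.0028,29.1,56.3,88.631,589]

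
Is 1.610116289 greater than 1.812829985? No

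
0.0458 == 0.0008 False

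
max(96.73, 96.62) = 96.73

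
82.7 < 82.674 False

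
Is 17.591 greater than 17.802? No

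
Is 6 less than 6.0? No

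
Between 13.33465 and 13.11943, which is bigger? 13.33465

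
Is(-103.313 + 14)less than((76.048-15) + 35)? Yes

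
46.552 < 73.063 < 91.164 True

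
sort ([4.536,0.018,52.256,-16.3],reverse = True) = [52.256,4.536,0.018,-16.3]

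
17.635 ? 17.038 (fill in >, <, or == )>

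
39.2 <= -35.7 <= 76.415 False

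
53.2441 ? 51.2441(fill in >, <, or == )>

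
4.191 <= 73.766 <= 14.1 False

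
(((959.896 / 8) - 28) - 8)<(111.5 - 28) False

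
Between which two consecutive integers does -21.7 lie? -22 and -21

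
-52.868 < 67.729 True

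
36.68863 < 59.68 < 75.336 True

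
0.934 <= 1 True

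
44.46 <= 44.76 True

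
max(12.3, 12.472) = 12.472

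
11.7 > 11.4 True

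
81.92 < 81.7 False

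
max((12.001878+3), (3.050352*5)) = 15.25176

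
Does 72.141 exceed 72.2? No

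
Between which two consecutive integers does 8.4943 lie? 8 and 9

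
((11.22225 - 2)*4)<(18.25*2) False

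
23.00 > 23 False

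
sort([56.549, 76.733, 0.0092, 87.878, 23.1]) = [0.0092, 23.1, 56.549, 76.733, 87.878]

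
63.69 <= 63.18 False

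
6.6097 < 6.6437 True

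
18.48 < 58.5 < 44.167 False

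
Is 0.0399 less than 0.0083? No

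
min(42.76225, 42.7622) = 42.7622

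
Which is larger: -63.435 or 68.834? 68.834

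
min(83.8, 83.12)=83.12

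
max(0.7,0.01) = 0.7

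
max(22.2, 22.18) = 22.2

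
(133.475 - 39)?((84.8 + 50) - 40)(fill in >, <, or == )<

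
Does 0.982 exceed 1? No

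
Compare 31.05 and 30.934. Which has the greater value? 31.05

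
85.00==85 True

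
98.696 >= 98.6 True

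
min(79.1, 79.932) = 79.1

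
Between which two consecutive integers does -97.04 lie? -98 and -97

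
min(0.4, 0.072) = 0.072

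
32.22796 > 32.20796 True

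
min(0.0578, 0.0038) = 0.0038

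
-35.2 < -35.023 True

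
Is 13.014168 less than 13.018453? Yes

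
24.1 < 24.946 True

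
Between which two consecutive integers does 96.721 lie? 96 and 97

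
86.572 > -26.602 True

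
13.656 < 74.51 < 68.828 False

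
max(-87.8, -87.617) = -87.617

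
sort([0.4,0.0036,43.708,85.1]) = [0.0036,0.4,43.708,85.1]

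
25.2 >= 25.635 False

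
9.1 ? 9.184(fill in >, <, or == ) <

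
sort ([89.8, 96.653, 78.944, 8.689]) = [8.689, 78.944, 89.8, 96.653]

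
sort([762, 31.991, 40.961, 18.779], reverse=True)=[762, 40.961, 31.991, 18.779]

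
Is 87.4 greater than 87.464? No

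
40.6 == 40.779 False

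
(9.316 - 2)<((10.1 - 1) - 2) False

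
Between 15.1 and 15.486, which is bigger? 15.486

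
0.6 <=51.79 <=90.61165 True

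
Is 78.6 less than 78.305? No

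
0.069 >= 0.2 False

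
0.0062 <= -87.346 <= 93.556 False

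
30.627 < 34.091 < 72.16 True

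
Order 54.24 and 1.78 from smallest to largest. 1.78, 54.24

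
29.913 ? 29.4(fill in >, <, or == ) >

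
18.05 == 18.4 False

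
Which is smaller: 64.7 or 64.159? 64.159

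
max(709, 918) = 918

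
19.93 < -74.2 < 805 False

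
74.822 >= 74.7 True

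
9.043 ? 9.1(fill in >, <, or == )<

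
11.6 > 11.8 False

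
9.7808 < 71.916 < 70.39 False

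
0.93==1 False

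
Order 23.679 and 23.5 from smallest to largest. 23.5, 23.679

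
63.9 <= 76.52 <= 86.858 True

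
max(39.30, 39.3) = 39.3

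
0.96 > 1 False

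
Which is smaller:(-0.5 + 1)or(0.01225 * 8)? (0.01225 * 8)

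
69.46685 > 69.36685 True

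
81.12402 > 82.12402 False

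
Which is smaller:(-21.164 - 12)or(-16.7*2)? (-16.7*2)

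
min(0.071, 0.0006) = 0.0006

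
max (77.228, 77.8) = 77.8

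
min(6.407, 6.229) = 6.229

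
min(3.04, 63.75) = 3.04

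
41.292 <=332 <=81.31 False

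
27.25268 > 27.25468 False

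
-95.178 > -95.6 True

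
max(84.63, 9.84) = 84.63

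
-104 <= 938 True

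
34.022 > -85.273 True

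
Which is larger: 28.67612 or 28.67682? 28.67682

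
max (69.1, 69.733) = 69.733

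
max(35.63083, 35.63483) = 35.63483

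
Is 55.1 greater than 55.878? No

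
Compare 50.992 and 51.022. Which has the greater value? 51.022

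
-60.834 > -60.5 False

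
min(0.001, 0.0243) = 0.001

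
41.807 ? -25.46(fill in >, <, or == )>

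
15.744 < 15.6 False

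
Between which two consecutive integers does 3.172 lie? 3 and 4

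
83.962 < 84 True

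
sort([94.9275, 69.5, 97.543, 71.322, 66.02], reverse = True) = [97.543, 94.9275, 71.322, 69.5, 66.02]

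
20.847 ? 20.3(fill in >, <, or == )>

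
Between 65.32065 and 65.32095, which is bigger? 65.32095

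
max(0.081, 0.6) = 0.6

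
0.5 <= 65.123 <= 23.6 False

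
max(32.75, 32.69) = 32.75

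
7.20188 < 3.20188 False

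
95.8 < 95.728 False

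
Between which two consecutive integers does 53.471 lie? 53 and 54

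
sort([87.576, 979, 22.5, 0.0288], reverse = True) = [979, 87.576, 22.5, 0.0288]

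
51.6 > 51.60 False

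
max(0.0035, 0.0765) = 0.0765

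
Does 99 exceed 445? No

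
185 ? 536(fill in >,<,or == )<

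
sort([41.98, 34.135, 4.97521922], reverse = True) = [41.98, 34.135, 4.97521922]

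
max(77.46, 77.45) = 77.46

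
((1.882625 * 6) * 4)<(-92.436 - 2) False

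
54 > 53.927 True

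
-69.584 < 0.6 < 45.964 True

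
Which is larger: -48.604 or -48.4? -48.4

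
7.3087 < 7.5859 True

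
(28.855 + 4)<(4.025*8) False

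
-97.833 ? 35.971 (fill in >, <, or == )<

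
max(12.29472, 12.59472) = 12.59472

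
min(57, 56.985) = 56.985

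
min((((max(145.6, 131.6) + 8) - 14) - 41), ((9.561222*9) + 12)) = 98.050998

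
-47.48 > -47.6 True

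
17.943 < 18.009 True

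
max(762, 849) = 849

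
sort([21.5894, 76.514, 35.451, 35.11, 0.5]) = [0.5, 21.5894, 35.11, 35.451, 76.514]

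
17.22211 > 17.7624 False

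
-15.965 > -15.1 False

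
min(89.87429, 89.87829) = 89.87429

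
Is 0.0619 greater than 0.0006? Yes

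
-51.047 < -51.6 False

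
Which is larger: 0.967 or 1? 1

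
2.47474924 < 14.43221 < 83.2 True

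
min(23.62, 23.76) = 23.62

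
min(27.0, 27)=27.0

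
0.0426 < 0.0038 False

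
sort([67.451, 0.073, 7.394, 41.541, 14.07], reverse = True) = [67.451, 41.541, 14.07, 7.394, 0.073]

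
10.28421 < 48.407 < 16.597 False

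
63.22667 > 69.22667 False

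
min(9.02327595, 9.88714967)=9.02327595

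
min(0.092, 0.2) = 0.092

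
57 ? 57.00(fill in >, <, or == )==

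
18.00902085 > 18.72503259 False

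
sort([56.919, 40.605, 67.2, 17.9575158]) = [17.9575158, 40.605, 56.919, 67.2]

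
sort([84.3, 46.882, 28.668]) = [28.668, 46.882, 84.3]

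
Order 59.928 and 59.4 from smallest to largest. 59.4, 59.928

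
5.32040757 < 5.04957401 False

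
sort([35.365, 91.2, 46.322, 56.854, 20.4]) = [20.4, 35.365, 46.322, 56.854, 91.2]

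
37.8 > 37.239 True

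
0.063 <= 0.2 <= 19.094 True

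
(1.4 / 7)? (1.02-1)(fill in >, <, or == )>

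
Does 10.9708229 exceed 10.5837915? Yes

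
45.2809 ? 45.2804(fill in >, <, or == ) >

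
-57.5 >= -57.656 True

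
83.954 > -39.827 True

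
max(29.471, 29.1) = 29.471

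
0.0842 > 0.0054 True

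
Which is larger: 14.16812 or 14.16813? 14.16813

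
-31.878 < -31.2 True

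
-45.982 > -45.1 False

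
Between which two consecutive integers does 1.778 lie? 1 and 2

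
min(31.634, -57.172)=-57.172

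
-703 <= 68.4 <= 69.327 True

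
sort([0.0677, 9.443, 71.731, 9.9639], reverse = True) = [71.731, 9.9639, 9.443, 0.0677]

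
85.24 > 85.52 False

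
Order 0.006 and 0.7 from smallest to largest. 0.006, 0.7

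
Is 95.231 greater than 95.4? No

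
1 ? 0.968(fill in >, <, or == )>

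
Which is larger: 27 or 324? 324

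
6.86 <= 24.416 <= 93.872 True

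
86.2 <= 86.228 True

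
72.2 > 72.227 False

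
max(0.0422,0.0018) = 0.0422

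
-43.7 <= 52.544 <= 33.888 False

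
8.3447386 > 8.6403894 False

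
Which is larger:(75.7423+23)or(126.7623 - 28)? (126.7623 - 28)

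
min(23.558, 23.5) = 23.5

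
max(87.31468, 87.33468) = 87.33468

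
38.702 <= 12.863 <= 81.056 False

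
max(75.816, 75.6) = 75.816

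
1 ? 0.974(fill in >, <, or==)>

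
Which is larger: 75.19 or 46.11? 75.19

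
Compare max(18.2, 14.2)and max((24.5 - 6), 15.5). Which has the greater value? max((24.5 - 6), 15.5)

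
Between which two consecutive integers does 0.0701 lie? 0 and 1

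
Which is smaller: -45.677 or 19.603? -45.677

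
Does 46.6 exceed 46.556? Yes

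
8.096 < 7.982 False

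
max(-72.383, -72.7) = -72.383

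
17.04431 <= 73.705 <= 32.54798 False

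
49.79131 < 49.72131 False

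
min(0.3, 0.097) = 0.097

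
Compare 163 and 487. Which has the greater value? 487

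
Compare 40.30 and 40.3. They are equal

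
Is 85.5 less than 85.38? No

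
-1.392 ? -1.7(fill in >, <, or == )>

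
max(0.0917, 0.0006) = 0.0917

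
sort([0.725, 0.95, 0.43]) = [0.43, 0.725, 0.95]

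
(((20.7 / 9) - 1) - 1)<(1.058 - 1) False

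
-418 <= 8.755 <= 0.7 False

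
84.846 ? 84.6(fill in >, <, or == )>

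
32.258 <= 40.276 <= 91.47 True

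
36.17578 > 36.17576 True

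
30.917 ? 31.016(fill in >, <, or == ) <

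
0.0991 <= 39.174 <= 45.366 True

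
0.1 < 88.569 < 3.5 False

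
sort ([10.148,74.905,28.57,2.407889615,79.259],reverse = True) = [79.259,74.905,28.57,10.148,2.407889615]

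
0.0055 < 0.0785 True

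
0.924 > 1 False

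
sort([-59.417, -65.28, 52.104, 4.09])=[-65.28, -59.417, 4.09, 52.104]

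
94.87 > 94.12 True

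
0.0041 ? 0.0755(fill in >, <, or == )<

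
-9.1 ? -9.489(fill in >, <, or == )>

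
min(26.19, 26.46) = 26.19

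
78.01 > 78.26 False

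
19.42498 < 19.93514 True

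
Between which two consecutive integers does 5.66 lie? 5 and 6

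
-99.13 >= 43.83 False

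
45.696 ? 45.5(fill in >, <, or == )>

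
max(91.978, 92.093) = 92.093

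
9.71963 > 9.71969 False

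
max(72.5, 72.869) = 72.869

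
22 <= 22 True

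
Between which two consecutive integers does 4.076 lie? 4 and 5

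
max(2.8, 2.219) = 2.8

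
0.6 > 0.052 True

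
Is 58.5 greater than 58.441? Yes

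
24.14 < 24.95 True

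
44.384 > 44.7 False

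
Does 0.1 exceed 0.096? Yes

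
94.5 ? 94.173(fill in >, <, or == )>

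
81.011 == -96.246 False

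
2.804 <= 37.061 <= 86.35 True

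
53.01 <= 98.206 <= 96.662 False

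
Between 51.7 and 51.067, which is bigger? 51.7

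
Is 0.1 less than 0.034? No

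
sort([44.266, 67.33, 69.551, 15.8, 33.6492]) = [15.8, 33.6492, 44.266, 67.33, 69.551]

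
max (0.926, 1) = 1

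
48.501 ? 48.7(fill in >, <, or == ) <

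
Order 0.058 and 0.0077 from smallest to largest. 0.0077, 0.058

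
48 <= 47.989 False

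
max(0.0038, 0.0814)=0.0814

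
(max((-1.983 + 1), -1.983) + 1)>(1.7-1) False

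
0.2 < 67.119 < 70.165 True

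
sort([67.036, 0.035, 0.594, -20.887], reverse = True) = [67.036, 0.594, 0.035, -20.887]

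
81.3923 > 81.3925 False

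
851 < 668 False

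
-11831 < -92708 False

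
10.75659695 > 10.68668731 True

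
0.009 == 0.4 False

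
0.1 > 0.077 True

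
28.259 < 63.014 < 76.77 True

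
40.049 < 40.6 True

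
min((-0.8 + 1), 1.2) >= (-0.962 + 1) True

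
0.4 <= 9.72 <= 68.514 True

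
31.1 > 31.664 False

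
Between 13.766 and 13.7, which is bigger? 13.766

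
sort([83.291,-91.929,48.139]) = [-91.929,48.139,83.291]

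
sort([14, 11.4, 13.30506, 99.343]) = [11.4, 13.30506, 14, 99.343]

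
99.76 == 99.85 False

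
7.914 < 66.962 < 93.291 True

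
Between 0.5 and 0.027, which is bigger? 0.5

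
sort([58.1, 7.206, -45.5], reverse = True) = [58.1, 7.206, -45.5]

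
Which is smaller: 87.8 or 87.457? 87.457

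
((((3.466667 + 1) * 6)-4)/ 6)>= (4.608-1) True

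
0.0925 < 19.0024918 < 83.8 True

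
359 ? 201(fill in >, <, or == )>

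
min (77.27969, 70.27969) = 70.27969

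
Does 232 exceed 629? No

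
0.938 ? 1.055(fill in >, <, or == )<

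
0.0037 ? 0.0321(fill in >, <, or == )<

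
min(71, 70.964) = 70.964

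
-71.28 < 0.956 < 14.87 True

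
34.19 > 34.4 False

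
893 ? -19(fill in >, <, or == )>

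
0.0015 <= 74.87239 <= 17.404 False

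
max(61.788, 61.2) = 61.788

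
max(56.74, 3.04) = 56.74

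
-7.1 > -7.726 True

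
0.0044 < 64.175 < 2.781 False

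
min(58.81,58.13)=58.13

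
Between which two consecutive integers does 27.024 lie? 27 and 28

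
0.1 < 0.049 False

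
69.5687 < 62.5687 False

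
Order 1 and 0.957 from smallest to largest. 0.957, 1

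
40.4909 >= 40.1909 True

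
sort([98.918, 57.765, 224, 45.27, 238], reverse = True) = [238, 224, 98.918, 57.765, 45.27]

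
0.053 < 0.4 True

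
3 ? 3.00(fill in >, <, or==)==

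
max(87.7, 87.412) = 87.7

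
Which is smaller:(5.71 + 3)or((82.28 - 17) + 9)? (5.71 + 3)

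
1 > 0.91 True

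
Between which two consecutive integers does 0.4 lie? 0 and 1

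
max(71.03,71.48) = 71.48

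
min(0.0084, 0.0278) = 0.0084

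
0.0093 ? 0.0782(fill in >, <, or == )<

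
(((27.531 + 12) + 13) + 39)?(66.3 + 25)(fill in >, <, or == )>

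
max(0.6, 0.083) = 0.6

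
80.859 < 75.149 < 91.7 False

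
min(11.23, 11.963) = 11.23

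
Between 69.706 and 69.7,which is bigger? 69.706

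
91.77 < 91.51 False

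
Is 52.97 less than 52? No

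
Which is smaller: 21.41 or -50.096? -50.096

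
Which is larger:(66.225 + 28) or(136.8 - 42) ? (136.8 - 42)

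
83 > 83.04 False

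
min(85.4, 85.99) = 85.4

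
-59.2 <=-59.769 False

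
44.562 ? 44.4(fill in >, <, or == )>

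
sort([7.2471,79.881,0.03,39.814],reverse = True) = [79.881,39.814,7.2471,0.03]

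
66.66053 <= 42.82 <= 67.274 False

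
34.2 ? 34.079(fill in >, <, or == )>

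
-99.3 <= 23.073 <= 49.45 True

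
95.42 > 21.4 True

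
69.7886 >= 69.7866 True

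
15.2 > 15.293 False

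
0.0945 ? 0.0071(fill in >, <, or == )>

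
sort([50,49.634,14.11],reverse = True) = [50,49.634,14.11]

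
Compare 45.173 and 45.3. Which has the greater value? 45.3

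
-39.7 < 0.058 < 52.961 True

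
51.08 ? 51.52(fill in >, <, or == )<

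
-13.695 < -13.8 False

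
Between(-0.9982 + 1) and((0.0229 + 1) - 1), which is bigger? ((0.0229 + 1) - 1)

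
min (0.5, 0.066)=0.066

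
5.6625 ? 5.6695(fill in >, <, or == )<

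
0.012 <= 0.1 True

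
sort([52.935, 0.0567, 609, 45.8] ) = [0.0567, 45.8, 52.935, 609]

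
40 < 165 True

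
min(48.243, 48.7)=48.243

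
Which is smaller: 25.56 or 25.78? 25.56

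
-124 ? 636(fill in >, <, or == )<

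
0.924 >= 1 False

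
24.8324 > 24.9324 False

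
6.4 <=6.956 True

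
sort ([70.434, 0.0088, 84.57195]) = [0.0088, 70.434, 84.57195]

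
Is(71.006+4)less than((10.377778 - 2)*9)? Yes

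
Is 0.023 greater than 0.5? No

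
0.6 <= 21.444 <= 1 False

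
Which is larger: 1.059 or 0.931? 1.059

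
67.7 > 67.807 False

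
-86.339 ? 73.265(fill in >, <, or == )<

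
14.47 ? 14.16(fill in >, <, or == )>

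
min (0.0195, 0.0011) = 0.0011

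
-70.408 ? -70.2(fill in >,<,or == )<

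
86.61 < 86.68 True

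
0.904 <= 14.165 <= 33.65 True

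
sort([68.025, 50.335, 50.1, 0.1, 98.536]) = [0.1, 50.1, 50.335, 68.025, 98.536]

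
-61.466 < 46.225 True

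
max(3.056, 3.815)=3.815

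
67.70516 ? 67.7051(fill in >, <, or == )>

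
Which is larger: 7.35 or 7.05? 7.35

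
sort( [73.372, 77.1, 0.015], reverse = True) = [77.1, 73.372, 0.015]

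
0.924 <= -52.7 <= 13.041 False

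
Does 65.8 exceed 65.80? No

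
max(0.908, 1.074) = 1.074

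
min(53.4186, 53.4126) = 53.4126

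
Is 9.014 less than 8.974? No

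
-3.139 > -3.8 True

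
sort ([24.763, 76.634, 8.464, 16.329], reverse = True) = [76.634, 24.763, 16.329, 8.464]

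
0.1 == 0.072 False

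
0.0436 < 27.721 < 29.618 True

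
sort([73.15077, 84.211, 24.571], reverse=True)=[84.211, 73.15077, 24.571]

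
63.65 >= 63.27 True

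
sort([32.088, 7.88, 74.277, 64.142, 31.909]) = [7.88, 31.909, 32.088, 64.142, 74.277]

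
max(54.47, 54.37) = 54.47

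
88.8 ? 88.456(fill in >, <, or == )>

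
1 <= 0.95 False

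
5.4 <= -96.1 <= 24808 False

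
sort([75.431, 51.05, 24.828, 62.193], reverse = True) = [75.431, 62.193, 51.05, 24.828]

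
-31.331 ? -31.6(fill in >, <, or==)>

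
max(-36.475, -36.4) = -36.4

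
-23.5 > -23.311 False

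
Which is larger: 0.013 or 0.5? 0.5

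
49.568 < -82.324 False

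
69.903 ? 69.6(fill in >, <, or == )>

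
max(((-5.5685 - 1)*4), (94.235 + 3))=97.235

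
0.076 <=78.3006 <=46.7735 False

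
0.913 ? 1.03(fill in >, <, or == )<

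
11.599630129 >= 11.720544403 False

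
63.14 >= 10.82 True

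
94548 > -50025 True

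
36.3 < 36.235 False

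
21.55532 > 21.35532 True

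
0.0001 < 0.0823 True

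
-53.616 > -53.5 False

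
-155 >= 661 False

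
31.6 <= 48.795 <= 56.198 True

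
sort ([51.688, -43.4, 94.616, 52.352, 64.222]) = [-43.4, 51.688, 52.352, 64.222, 94.616]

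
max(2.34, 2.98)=2.98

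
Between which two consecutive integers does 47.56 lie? 47 and 48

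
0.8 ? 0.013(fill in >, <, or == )>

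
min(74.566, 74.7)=74.566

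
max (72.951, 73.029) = 73.029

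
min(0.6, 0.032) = 0.032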